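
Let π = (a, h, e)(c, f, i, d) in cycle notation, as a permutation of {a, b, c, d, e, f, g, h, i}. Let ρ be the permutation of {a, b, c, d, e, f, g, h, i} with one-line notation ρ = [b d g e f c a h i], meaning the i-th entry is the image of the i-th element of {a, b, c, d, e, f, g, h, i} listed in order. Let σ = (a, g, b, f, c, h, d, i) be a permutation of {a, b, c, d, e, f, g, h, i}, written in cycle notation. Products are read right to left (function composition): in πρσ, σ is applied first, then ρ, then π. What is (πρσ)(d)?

Chase d: σ(d) = i; ρ(i) = i; π(i) = d. Hence (πρσ)(d) = d.

d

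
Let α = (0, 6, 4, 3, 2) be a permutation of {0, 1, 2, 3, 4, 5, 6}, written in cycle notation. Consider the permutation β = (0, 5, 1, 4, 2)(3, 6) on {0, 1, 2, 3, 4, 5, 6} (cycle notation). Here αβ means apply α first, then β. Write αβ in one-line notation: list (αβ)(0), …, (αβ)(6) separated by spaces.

Chase each element through α then β: 0 → 6 → 3; 1 → 1 → 4; 2 → 0 → 5; 3 → 2 → 0; 4 → 3 → 6; 5 → 5 → 1; 6 → 4 → 2.
Collecting the images, αβ = [3 4 5 0 6 1 2].

3 4 5 0 6 1 2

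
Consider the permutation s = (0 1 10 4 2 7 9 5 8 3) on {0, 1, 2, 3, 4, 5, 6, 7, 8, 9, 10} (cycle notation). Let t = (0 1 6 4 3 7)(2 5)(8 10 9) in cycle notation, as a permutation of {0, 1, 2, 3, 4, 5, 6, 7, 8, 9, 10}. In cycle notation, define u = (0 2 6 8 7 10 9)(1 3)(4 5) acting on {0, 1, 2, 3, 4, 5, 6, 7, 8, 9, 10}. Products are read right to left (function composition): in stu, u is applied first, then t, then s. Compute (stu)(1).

Chase 1: u(1) = 3; t(3) = 7; s(7) = 9. Hence (stu)(1) = 9.

9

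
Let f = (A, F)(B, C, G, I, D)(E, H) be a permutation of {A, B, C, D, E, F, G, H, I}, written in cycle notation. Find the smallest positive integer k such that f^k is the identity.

The cycle type of f is (5, 2, 2).
The order of f is the least common multiple of its cycle lengths: lcm(5, 2, 2) = 10.

10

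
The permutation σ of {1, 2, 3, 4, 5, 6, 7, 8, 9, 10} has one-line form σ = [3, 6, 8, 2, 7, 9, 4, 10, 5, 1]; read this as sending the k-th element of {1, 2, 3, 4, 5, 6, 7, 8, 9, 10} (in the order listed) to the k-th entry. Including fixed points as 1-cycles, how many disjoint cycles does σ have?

The cycle decomposition is (1, 3, 8, 10)(2, 6, 9, 5, 7, 4), which has 2 cycles (counting 1-cycles).

2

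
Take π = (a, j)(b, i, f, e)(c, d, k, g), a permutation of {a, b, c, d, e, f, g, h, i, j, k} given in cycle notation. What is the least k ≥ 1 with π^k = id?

4

The cycle type of π is (4, 4, 2, 1).
Since disjoint cycles commute, ord(π) = lcm(4, 4, 2) = 4.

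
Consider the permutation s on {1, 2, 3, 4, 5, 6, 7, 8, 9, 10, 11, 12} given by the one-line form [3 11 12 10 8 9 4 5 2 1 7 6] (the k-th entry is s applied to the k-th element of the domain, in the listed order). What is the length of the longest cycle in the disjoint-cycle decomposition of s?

10

Decomposing into disjoint cycles gives (1, 3, 12, 6, 9, 2, 11, 7, 4, 10)(5, 8); the longest has length 10.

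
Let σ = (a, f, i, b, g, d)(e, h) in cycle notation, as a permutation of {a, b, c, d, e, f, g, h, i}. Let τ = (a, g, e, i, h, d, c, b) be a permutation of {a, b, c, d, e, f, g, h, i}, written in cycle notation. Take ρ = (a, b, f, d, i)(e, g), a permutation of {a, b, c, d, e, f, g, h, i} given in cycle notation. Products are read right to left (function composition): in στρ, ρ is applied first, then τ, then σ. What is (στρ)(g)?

b

Apply the permutations in order: ρ(g) = e, then τ(e) = i, then σ(i) = b. So (στρ)(g) = b.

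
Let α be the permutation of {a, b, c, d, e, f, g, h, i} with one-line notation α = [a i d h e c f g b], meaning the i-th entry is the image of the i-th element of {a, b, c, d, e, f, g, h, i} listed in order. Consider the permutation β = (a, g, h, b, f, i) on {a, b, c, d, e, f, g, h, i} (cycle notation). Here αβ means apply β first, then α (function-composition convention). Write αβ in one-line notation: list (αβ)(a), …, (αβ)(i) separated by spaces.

f c d h e b g i a

For each element, apply β then α: a → g → f; b → f → c; c → c → d; d → d → h; e → e → e; f → i → b; g → h → g; h → b → i; i → a → a.
So αβ in one-line form is f c d h e b g i a.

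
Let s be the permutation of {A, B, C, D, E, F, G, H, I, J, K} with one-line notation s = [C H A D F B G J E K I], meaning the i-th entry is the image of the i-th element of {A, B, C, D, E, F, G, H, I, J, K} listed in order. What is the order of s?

The disjoint-cycle form of s has cycle lengths 7, 2, 1, 1.
The order is lcm(7, 2) = 14.

14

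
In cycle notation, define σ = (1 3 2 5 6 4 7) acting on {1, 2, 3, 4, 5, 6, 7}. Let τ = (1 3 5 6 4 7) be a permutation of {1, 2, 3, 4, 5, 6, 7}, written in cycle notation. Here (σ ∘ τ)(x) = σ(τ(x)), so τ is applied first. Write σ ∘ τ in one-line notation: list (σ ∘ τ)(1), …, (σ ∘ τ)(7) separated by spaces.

(σ ∘ τ)(x) = σ(τ(x)). Computing each image: σ(τ(1)) = σ(3) = 2, σ(τ(2)) = σ(2) = 5, σ(τ(3)) = σ(5) = 6, σ(τ(4)) = σ(7) = 1, σ(τ(5)) = σ(6) = 4, σ(τ(6)) = σ(4) = 7, σ(τ(7)) = σ(1) = 3.
Hence σ ∘ τ = [2 5 6 1 4 7 3].

2 5 6 1 4 7 3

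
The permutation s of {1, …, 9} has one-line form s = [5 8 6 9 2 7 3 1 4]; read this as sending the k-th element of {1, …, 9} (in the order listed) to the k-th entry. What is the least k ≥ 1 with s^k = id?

The disjoint-cycle form of s has cycle lengths 4, 3, 2.
Since disjoint cycles commute, ord(s) = lcm(4, 3, 2) = 12.

12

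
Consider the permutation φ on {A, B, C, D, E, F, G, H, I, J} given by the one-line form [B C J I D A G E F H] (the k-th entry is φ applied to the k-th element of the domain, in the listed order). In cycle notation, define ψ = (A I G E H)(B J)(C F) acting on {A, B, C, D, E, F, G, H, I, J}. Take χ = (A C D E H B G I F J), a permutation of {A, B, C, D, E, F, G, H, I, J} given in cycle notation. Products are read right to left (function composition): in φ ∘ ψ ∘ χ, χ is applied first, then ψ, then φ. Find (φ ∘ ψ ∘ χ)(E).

Chase E: χ(E) = H; ψ(H) = A; φ(A) = B. Hence (φ ∘ ψ ∘ χ)(E) = B.

B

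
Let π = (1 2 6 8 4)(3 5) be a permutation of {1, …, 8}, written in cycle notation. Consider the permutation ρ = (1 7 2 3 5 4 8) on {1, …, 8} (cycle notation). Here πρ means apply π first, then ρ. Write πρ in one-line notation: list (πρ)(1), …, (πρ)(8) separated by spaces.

3 6 4 7 5 1 2 8

Chase each element through π then ρ: 1 → 2 → 3; 2 → 6 → 6; 3 → 5 → 4; 4 → 1 → 7; 5 → 3 → 5; 6 → 8 → 1; 7 → 7 → 2; 8 → 4 → 8.
Collecting the images, πρ = [3 6 4 7 5 1 2 8].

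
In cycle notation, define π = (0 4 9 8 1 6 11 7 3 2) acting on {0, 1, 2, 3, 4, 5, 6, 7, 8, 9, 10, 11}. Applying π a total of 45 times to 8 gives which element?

3

8 lies in the 10-cycle (0 4 9 8 1 6 11 7 3 2).
Since the cycle has length 10, π^45 acts on it the same as π^5 (45 mod 10 = 5).
Stepping 5 places around the cycle: 8 → 1 → 6 → 11 → 7 → 3.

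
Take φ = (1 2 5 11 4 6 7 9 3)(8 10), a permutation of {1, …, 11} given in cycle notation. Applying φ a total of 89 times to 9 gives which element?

9 lies in the 9-cycle (1 2 5 11 4 6 7 9 3).
On a 9-cycle, φ^9 is the identity, so φ^89 = φ^8 there (89 ≡ 8 mod 9).
Advancing 8 steps from 9: 9 → 3 → 1 → 2 → 5 → 11 → 4 → 6 → 7.

7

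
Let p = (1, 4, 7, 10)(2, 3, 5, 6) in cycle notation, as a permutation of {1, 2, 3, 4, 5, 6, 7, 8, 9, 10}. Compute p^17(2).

3

2 lies in the 4-cycle (2, 3, 5, 6).
Since the cycle has length 4, p^17 acts on it the same as p^1 (17 mod 4 = 1).
Stepping 1 place around the cycle: 2 → 3.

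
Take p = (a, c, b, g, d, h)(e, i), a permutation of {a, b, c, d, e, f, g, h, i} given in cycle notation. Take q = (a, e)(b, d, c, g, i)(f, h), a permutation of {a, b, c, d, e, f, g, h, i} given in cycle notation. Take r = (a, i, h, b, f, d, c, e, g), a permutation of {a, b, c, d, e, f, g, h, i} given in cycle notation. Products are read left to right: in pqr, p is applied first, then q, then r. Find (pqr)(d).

Chase d: p(d) = h; q(h) = f; r(f) = d. Hence (pqr)(d) = d.

d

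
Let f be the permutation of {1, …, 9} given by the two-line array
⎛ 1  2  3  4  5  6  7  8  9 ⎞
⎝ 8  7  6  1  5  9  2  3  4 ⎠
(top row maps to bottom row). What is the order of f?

6

The disjoint-cycle form of f has cycle lengths 6, 2, 1.
Since disjoint cycles commute, ord(f) = lcm(6, 2) = 6.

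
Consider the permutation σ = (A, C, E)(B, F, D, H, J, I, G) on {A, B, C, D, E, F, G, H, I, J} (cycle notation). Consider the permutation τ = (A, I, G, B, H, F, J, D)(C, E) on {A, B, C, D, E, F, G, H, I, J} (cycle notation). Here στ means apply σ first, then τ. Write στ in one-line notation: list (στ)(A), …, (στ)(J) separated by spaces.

E J C F I A H D B G

(στ)(x) = τ(σ(x)). Computing each image: τ(σ(A)) = τ(C) = E, τ(σ(B)) = τ(F) = J, τ(σ(C)) = τ(E) = C, τ(σ(D)) = τ(H) = F, τ(σ(E)) = τ(A) = I, τ(σ(F)) = τ(D) = A, τ(σ(G)) = τ(B) = H, τ(σ(H)) = τ(J) = D, τ(σ(I)) = τ(G) = B, τ(σ(J)) = τ(I) = G.
Hence στ = [E J C F I A H D B G].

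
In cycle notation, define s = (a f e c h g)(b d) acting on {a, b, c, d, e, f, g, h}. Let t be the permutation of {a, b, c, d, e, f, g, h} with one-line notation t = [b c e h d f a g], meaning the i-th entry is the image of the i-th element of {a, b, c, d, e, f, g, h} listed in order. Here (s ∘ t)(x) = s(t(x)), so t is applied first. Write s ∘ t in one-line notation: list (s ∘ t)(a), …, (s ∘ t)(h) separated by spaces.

Chase each element through t then s: a → b → d; b → c → h; c → e → c; d → h → g; e → d → b; f → f → e; g → a → f; h → g → a.
So s ∘ t in one-line form is d h c g b e f a.

d h c g b e f a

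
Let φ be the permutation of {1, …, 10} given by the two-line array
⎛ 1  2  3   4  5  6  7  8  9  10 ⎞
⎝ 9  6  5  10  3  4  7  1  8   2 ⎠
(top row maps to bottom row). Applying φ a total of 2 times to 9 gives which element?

1

Tracing 9 → 8 → … returns to 9 after 3 steps, so 9 lies in a 3-cycle (1, 9, 8).
Stepping 2 places around the cycle: 9 → 8 → 1.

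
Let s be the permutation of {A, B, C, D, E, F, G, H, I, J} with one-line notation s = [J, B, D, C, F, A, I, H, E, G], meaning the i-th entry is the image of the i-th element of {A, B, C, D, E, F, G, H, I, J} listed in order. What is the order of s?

6

The disjoint-cycle form of s has cycle lengths 6, 2, 1, 1.
Since disjoint cycles commute, ord(s) = lcm(6, 2) = 6.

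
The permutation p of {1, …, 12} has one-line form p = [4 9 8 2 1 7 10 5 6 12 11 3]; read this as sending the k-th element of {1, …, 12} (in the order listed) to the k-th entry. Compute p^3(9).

Tracing 9 → 6 → … returns to 9 after 11 steps, so 9 lies in an 11-cycle (1, 4, 2, 9, 6, 7, 10, 12, 3, 8, 5).
Stepping 3 places around the cycle: 9 → 6 → 7 → 10.

10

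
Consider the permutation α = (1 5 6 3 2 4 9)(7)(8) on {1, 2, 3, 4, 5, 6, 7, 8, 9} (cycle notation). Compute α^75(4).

4 lies in the 7-cycle (1 5 6 3 2 4 9).
On a 7-cycle, α^7 is the identity, so α^75 = α^5 there (75 ≡ 5 mod 7).
Advancing 5 steps from 4: 4 → 9 → 1 → 5 → 6 → 3.

3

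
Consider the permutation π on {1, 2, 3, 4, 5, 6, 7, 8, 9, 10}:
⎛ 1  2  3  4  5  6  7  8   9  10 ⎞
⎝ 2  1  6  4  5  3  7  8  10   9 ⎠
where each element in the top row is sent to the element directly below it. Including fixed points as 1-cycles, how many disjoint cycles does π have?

The cycle decomposition is (1 2)(3 6)(4)(5)(7)(8)(9 10), which has 7 cycles (counting 1-cycles).

7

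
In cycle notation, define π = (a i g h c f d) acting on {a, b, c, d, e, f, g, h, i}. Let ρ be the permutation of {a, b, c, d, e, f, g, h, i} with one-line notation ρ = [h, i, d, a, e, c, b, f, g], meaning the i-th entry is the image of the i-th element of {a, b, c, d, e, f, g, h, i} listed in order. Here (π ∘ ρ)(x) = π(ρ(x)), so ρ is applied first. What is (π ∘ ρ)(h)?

d

ρ(h) = f, then π(f) = d; composing gives (π ∘ ρ)(h) = d.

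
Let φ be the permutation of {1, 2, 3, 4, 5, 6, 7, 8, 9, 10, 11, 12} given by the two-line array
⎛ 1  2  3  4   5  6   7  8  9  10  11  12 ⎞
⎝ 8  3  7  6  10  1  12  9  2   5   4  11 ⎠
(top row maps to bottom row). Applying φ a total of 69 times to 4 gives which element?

11

Tracing 4 → 6 → … returns to 4 after 10 steps, so 4 lies in a 10-cycle (1 8 9 2 3 7 12 11 4 6).
On a 10-cycle, φ^10 is the identity, so φ^69 = φ^9 there (69 ≡ 9 mod 10).
Advancing 9 steps from 4: 4 → 6 → 1 → 8 → 9 → 2 → 3 → 7 → 12 → 11.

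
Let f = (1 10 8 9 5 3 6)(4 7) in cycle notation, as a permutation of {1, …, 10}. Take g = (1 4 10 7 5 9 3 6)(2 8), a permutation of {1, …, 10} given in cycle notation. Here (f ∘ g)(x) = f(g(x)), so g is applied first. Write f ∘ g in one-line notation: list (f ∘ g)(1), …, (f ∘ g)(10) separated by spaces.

Chase each element through g then f: 1 → 4 → 7; 2 → 8 → 9; 3 → 6 → 1; 4 → 10 → 8; 5 → 9 → 5; 6 → 1 → 10; 7 → 5 → 3; 8 → 2 → 2; 9 → 3 → 6; 10 → 7 → 4.
Collecting the images, f ∘ g = [7 9 1 8 5 10 3 2 6 4].

7 9 1 8 5 10 3 2 6 4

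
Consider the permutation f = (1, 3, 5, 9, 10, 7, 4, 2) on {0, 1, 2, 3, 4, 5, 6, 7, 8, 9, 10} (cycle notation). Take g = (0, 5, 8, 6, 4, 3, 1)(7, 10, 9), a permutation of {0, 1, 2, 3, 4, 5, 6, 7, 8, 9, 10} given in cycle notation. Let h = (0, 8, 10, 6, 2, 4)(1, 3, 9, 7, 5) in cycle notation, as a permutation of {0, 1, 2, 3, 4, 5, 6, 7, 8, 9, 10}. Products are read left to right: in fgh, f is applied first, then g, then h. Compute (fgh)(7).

9

Apply the permutations in order: f(7) = 4, then g(4) = 3, then h(3) = 9. So (fgh)(7) = 9.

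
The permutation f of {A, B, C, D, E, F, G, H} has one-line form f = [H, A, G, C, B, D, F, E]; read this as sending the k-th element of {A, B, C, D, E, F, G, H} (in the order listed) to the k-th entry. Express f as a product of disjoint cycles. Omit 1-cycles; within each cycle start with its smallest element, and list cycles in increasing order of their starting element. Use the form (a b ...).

Iterating f from A gives A → H → E → B → A; that is the 4-cycle (A H E B).
Repeating from the next unused element and collecting all non-trivial cycles gives (A H E B)(C G F D).

(A H E B)(C G F D)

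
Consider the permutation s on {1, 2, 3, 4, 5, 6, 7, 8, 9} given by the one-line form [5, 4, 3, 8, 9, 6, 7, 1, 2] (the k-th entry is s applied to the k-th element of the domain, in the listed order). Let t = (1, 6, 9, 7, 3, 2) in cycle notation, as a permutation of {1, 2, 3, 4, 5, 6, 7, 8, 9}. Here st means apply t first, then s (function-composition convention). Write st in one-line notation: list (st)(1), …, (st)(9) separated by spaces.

6 5 4 8 9 2 3 1 7

(st)(x) = s(t(x)). Computing each image: s(t(1)) = s(6) = 6, s(t(2)) = s(1) = 5, s(t(3)) = s(2) = 4, s(t(4)) = s(4) = 8, s(t(5)) = s(5) = 9, s(t(6)) = s(9) = 2, s(t(7)) = s(3) = 3, s(t(8)) = s(8) = 1, s(t(9)) = s(7) = 7.
Hence st = [6 5 4 8 9 2 3 1 7].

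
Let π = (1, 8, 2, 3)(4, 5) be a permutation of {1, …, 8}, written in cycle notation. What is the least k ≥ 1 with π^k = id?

4

The cycle type of π is (4, 2, 1, 1).
The order of π is the least common multiple of its cycle lengths: lcm(4, 2) = 4.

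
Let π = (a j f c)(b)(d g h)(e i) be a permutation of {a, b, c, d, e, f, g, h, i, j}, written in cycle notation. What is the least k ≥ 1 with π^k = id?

The disjoint cycles have lengths 4, 3, 2, 1.
The order of π is the least common multiple of its cycle lengths: lcm(4, 3, 2) = 12.

12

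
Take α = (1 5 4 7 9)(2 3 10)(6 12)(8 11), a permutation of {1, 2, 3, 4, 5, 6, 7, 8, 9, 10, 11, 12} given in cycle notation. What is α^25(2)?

2 lies in the 3-cycle (2 3 10).
On a 3-cycle, α^3 is the identity, so α^25 = α^1 there (25 ≡ 1 mod 3).
Stepping 1 place around the cycle: 2 → 3.

3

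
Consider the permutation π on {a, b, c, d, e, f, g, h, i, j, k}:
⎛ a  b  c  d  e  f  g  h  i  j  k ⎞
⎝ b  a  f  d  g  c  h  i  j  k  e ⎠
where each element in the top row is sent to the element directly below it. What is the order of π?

Decomposing into disjoint cycles gives cycle lengths 6, 2, 2, 1.
The order is lcm(6, 2, 2) = 6.

6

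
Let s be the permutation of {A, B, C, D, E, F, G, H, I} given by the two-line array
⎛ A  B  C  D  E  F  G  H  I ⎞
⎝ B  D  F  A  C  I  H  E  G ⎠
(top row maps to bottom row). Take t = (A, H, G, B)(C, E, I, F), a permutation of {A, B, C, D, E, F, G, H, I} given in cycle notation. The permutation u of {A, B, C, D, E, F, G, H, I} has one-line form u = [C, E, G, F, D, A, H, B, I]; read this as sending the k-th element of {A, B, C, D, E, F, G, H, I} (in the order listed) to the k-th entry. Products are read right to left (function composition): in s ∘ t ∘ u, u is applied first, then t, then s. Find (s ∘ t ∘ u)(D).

Chase D: u(D) = F; t(F) = C; s(C) = F. Hence (s ∘ t ∘ u)(D) = F.

F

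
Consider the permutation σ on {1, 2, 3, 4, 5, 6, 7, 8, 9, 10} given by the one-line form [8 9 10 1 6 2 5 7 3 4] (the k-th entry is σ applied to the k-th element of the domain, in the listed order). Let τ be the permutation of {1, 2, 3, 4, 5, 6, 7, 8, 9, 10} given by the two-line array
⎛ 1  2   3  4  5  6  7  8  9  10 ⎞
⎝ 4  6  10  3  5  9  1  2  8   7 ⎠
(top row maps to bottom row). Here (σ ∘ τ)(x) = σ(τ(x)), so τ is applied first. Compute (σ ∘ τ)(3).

4

First apply τ: τ(3) = 10, then σ(10) = 4. Thus (σ ∘ τ)(3) = 4.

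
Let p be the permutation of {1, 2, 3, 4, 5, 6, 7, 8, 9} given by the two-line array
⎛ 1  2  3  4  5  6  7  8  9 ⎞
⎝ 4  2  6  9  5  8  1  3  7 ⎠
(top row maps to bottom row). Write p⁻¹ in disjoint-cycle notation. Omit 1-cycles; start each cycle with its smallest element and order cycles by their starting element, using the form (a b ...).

(1 7 9 4)(3 8 6)

First write p in disjoint cycles: (1 4 9 7)(3 6 8).
Reversing each cycle (and rotating so the smallest element leads) gives p⁻¹ = (1 7 9 4)(3 8 6).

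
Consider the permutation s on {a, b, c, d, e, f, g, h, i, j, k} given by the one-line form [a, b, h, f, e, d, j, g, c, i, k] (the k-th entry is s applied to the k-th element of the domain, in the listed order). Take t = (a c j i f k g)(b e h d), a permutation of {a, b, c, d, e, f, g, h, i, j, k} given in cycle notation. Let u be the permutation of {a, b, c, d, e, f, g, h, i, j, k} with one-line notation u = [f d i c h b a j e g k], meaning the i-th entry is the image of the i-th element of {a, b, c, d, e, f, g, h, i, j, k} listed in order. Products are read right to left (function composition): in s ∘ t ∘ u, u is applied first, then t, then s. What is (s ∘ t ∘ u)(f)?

Chase f: u(f) = b; t(b) = e; s(e) = e. Hence (s ∘ t ∘ u)(f) = e.

e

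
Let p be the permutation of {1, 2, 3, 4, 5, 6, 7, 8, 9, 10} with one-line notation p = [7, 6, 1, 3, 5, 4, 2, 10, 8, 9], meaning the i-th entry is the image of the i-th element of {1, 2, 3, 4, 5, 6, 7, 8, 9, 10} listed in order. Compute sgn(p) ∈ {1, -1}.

In disjoint-cycle form the cycle lengths are 6, 3, 1.
A cycle is odd iff its length is even; p has 1 even-length cycle, so sgn(p) = (−1)^1 and p is odd.

-1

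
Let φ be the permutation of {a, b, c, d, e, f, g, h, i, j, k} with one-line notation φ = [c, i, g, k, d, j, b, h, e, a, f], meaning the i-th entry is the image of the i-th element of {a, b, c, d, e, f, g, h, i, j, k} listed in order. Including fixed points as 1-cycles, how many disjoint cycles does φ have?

The cycle decomposition is (a c g b i e d k f j)(h), which has 2 cycles (counting 1-cycles).

2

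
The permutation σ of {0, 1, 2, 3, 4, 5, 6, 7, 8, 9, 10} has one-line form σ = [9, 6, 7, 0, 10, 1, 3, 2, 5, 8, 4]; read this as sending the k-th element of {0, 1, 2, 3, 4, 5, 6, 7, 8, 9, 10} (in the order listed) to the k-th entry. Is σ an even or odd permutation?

In disjoint-cycle form the cycle lengths are 7, 2, 2.
A cycle of length ℓ contributes ℓ−1 transpositions, so σ is a product of 6 + 1 + 1 = 8 transpositions — even.

even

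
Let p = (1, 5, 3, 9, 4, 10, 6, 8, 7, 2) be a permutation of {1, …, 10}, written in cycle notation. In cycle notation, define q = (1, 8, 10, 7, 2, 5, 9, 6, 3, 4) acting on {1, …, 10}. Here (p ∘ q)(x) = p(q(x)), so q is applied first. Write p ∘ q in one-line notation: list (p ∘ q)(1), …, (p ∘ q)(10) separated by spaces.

7 3 10 5 4 9 1 6 8 2

Chase each element through q then p: 1 → 8 → 7; 2 → 5 → 3; 3 → 4 → 10; 4 → 1 → 5; 5 → 9 → 4; 6 → 3 → 9; 7 → 2 → 1; 8 → 10 → 6; 9 → 6 → 8; 10 → 7 → 2.
So p ∘ q in one-line form is 7 3 10 5 4 9 1 6 8 2.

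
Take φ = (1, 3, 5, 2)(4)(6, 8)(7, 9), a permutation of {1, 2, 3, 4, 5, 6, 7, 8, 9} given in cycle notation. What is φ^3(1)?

2

1 lies in the 4-cycle (1, 3, 5, 2).
Stepping 3 places around the cycle: 1 → 3 → 5 → 2.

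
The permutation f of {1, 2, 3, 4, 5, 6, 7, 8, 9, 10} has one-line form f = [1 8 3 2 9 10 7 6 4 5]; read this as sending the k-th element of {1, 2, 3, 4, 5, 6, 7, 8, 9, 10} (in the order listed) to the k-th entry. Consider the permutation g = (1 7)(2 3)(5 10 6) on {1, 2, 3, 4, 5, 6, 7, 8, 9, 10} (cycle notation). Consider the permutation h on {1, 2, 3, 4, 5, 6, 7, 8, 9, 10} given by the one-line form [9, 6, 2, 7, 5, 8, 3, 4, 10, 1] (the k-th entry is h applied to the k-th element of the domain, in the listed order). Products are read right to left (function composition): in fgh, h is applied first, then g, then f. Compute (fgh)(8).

2

Chase 8: h(8) = 4; g(4) = 4; f(4) = 2. Hence (fgh)(8) = 2.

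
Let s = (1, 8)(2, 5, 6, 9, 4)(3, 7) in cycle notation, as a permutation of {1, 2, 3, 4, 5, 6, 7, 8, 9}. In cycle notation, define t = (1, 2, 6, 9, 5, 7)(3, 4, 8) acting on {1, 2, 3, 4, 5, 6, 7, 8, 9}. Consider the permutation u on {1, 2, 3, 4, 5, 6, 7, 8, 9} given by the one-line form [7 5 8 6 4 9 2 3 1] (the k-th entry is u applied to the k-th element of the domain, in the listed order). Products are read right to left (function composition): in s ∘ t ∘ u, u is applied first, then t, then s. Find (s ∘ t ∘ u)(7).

9

(s ∘ t ∘ u)(7) = s(t(u(7))). u(7) = 2, then t(2) = 6, then s(6) = 9, so the result is 9.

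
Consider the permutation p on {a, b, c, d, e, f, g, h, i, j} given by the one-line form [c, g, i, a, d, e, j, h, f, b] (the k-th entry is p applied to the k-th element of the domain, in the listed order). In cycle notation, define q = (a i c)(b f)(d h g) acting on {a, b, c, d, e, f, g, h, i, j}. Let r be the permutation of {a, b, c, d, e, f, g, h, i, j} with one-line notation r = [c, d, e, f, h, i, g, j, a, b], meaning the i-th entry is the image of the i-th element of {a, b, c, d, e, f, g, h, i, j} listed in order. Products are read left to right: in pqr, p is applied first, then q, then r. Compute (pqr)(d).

a

Apply the permutations in order: p(d) = a, then q(a) = i, then r(i) = a. So (pqr)(d) = a.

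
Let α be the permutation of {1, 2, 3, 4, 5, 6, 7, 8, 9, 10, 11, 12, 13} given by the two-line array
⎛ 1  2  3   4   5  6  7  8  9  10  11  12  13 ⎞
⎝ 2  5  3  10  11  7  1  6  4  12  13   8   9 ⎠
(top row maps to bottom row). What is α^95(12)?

10

Tracing 12 → 8 → … returns to 12 after 12 steps, so 12 lies in a 12-cycle (1, 2, 5, 11, 13, 9, 4, 10, 12, 8, 6, 7).
Powers repeat with period 12 on this cycle, and 95 mod 12 = 11, so α^95(12) = α^11(12).
Advancing 11 steps from 12: 12 → 8 → 6 → 7 → 1 → 2 → 5 → 11 → 13 → 9 → 4 → 10.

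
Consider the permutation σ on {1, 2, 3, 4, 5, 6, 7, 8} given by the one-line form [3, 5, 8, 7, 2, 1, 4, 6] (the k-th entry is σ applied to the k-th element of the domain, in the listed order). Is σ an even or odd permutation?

In disjoint-cycle form the cycle lengths are 4, 2, 2.
A cycle of length ℓ contributes ℓ−1 transpositions, so σ is a product of 3 + 1 + 1 = 5 transpositions — odd.

odd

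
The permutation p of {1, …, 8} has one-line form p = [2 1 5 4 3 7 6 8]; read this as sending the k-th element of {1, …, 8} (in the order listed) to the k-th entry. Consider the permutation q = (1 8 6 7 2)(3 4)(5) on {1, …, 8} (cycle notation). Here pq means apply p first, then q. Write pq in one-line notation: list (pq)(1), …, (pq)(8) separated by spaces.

1 8 5 3 4 2 7 6

For each element, apply p then q: 1 → 2 → 1; 2 → 1 → 8; 3 → 5 → 5; 4 → 4 → 3; 5 → 3 → 4; 6 → 7 → 2; 7 → 6 → 7; 8 → 8 → 6.
So pq in one-line form is 1 8 5 3 4 2 7 6.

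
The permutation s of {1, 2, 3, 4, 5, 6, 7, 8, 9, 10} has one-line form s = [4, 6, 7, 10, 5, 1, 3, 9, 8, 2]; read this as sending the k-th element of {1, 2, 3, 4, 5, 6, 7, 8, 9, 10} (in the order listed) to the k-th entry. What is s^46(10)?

2

Tracing 10 → 2 → … returns to 10 after 5 steps, so 10 lies in a 5-cycle (1, 4, 10, 2, 6).
Powers repeat with period 5 on this cycle, and 46 mod 5 = 1, so s^46(10) = s^1(10).
Advancing 1 step from 10: 10 → 2.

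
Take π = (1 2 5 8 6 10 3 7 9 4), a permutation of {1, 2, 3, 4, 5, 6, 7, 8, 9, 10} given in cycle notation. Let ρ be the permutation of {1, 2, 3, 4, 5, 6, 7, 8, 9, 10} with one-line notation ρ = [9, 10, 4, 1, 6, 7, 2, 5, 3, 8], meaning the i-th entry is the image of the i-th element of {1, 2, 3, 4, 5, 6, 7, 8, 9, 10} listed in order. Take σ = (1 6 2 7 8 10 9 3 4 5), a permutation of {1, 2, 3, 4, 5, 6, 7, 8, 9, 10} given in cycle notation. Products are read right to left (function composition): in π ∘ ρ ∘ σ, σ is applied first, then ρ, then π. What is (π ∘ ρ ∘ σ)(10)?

(π ∘ ρ ∘ σ)(10) = π(ρ(σ(10))). σ(10) = 9, then ρ(9) = 3, then π(3) = 7, so the result is 7.

7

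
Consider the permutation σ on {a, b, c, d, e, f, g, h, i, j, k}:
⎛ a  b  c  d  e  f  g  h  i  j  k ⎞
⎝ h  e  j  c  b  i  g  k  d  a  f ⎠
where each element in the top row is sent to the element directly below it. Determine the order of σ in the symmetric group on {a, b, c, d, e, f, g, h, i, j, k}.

8

Decomposing into disjoint cycles gives cycle lengths 8, 2, 1.
The order of σ is the least common multiple of its cycle lengths: lcm(8, 2) = 8.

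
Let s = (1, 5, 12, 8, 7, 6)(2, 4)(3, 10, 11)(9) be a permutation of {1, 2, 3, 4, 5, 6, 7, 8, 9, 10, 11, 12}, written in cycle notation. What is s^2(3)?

3 lies in the 3-cycle (3, 10, 11).
Stepping 2 places around the cycle: 3 → 10 → 11.

11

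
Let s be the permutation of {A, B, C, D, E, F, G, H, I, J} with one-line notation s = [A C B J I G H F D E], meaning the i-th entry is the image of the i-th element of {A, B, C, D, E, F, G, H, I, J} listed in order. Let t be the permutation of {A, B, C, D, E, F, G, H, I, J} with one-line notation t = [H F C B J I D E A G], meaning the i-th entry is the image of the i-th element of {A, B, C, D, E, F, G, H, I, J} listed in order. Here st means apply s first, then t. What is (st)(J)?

s(J) = E, then t(E) = J; composing gives (st)(J) = J.

J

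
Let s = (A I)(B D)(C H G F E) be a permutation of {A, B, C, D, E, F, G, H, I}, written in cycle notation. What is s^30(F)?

F

F lies in the 5-cycle (C H G F E).
On a 5-cycle, s^5 is the identity, so s^30 = s^0 there (30 ≡ 0 mod 5).
So s^30(F) = F.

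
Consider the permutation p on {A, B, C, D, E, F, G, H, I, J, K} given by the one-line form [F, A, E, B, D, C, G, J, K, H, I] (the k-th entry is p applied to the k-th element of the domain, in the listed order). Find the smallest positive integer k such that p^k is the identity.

6

Decomposing into disjoint cycles gives cycle lengths 6, 2, 2, 1.
Since disjoint cycles commute, ord(p) = lcm(6, 2, 2) = 6.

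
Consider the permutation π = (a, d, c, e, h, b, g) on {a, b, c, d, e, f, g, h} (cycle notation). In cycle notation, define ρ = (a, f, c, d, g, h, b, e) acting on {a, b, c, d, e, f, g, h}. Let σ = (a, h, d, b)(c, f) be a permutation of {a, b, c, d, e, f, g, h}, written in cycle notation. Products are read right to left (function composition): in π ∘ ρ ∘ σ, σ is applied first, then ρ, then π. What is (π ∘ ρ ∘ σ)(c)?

e

Apply the permutations in order: σ(c) = f, then ρ(f) = c, then π(c) = e. So (π ∘ ρ ∘ σ)(c) = e.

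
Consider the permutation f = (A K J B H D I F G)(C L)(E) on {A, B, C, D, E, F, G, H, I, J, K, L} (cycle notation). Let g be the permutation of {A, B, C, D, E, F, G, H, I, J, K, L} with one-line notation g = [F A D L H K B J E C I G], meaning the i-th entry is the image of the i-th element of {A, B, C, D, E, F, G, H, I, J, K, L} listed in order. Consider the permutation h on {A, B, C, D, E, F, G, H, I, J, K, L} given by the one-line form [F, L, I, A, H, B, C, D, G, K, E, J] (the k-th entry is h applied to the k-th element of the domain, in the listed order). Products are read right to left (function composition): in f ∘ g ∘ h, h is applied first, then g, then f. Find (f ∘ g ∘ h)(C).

(f ∘ g ∘ h)(C) = f(g(h(C))). h(C) = I, then g(I) = E, then f(E) = E, so the result is E.

E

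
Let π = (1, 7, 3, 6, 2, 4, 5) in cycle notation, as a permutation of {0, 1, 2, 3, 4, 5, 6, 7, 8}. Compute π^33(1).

1 lies in the 7-cycle (1, 7, 3, 6, 2, 4, 5).
Powers repeat with period 7 on this cycle, and 33 mod 7 = 5, so π^33(1) = π^5(1).
Stepping 5 places around the cycle: 1 → 7 → 3 → 6 → 2 → 4.

4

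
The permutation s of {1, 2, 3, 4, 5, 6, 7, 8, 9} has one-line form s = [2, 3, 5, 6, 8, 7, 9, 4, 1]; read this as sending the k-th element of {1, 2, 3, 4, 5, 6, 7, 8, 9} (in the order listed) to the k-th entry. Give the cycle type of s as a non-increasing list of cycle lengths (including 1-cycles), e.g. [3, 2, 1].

[9]

The disjoint cycles are (1 2 3 5 8 4 6 7 9), with lengths 9 in non-increasing order.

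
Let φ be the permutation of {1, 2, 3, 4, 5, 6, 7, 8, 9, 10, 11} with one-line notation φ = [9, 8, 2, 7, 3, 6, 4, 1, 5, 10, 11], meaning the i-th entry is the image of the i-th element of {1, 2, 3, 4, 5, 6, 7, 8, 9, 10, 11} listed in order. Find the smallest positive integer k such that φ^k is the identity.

Decomposing into disjoint cycles gives cycle lengths 6, 2, 1, 1, 1.
Since disjoint cycles commute, ord(φ) = lcm(6, 2) = 6.

6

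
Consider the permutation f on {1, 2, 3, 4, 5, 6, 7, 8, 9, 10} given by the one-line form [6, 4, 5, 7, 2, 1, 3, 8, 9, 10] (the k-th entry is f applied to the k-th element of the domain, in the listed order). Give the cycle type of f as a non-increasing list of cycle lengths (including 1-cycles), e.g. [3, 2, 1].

[5, 2, 1, 1, 1]

The disjoint cycles are (1 6)(2 4 7 3 5)(8)(9)(10), with lengths 5, 2, 1, 1, 1 in non-increasing order.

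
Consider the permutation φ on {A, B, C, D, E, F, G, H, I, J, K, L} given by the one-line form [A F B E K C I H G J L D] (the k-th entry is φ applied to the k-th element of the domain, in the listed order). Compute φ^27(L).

K

Tracing L → D → … returns to L after 4 steps, so L lies in a 4-cycle (D, E, K, L).
Since the cycle has length 4, φ^27 acts on it the same as φ^3 (27 mod 4 = 3).
Stepping 3 places around the cycle: L → D → E → K.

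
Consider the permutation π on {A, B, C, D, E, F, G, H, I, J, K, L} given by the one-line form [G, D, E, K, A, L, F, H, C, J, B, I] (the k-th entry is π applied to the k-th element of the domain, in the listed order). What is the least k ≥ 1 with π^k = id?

Decomposing into disjoint cycles gives cycle lengths 7, 3, 1, 1.
The order is lcm(7, 3) = 21.

21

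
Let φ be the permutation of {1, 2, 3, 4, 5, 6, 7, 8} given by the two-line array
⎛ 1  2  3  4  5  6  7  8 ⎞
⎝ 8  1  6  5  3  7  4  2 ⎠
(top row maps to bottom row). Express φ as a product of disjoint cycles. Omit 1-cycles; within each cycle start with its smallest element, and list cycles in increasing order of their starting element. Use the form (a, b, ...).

Start at 1 and follow images: 1 → 8 → 2 → 1, giving the cycle (1, 8, 2).
Continuing from each remaining unvisited element yields (1, 8, 2)(3, 6, 7, 4, 5).

(1, 8, 2)(3, 6, 7, 4, 5)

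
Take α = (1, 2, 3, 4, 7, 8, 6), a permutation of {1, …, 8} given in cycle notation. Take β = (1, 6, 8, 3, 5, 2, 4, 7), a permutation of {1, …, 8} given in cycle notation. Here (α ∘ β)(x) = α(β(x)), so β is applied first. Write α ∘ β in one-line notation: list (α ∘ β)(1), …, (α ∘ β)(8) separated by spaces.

(α ∘ β)(x) = α(β(x)). Computing each image: α(β(1)) = α(6) = 1, α(β(2)) = α(4) = 7, α(β(3)) = α(5) = 5, α(β(4)) = α(7) = 8, α(β(5)) = α(2) = 3, α(β(6)) = α(8) = 6, α(β(7)) = α(1) = 2, α(β(8)) = α(3) = 4.
Hence α ∘ β = [1 7 5 8 3 6 2 4].

1 7 5 8 3 6 2 4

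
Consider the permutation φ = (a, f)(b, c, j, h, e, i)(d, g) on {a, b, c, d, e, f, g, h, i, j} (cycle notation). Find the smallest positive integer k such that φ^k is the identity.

6

The disjoint cycles have lengths 6, 2, 2.
Since disjoint cycles commute, ord(φ) = lcm(6, 2, 2) = 6.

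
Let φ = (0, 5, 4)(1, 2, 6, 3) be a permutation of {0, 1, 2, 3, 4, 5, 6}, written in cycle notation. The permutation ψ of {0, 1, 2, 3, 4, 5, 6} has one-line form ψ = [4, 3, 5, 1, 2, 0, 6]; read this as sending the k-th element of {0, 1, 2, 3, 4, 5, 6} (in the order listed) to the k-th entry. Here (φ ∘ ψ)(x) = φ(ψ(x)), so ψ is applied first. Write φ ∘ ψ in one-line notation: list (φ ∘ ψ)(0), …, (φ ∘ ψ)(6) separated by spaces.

0 1 4 2 6 5 3

(φ ∘ ψ)(x) = φ(ψ(x)). Computing each image: φ(ψ(0)) = φ(4) = 0, φ(ψ(1)) = φ(3) = 1, φ(ψ(2)) = φ(5) = 4, φ(ψ(3)) = φ(1) = 2, φ(ψ(4)) = φ(2) = 6, φ(ψ(5)) = φ(0) = 5, φ(ψ(6)) = φ(6) = 3.
Hence φ ∘ ψ = [0 1 4 2 6 5 3].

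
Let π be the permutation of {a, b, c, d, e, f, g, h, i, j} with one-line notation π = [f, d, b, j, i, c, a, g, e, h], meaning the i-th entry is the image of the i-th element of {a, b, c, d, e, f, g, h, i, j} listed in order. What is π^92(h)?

c

Tracing h → g → … returns to h after 8 steps, so h lies in an 8-cycle (a f c b d j h g).
Powers repeat with period 8 on this cycle, and 92 mod 8 = 4, so π^92(h) = π^4(h).
Stepping 4 places around the cycle: h → g → a → f → c.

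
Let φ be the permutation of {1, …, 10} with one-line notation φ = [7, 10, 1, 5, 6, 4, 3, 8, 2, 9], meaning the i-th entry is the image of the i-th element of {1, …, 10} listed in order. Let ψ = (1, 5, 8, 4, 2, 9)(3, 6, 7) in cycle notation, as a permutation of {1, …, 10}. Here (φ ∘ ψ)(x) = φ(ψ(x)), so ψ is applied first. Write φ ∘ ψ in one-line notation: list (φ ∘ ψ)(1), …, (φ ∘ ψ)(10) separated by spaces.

Chase each element through ψ then φ: 1 → 5 → 6; 2 → 9 → 2; 3 → 6 → 4; 4 → 2 → 10; 5 → 8 → 8; 6 → 7 → 3; 7 → 3 → 1; 8 → 4 → 5; 9 → 1 → 7; 10 → 10 → 9.
Collecting the images, φ ∘ ψ = [6 2 4 10 8 3 1 5 7 9].

6 2 4 10 8 3 1 5 7 9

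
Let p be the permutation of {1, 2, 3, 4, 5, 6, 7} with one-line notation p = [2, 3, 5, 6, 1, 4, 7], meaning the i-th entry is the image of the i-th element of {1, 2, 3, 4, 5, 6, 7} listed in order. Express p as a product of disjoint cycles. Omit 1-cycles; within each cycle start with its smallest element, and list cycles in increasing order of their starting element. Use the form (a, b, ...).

(1, 2, 3, 5)(4, 6)

Start at 1 and follow images: 1 → 2 → 3 → 5 → 1, giving the cycle (1, 2, 3, 5).
Continuing from each remaining unvisited element yields (1, 2, 3, 5)(4, 6).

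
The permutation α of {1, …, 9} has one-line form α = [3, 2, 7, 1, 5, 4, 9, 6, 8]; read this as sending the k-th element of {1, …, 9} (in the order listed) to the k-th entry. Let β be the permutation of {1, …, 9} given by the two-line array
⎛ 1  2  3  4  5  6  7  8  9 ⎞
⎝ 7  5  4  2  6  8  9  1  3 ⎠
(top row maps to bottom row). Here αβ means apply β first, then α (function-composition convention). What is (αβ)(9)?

First apply β: β(9) = 3, then α(3) = 7. Thus (αβ)(9) = 7.

7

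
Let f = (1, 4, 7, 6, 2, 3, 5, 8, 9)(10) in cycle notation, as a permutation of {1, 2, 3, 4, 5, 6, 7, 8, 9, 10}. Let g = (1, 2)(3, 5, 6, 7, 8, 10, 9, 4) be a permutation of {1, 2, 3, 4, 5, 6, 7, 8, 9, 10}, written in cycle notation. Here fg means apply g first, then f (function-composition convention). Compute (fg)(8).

10

(fg)(8) = f(g(8)). g(8) = 10, then f(10) = 10. So (fg)(8) = 10.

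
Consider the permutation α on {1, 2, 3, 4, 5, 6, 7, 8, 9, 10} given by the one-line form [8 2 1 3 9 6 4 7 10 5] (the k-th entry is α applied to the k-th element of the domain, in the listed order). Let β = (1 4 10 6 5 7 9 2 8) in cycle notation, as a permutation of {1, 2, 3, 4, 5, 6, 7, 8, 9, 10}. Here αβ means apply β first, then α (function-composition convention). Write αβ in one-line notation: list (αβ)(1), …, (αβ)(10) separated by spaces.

(αβ)(x) = α(β(x)). Computing each image: α(β(1)) = α(4) = 3, α(β(2)) = α(8) = 7, α(β(3)) = α(3) = 1, α(β(4)) = α(10) = 5, α(β(5)) = α(7) = 4, α(β(6)) = α(5) = 9, α(β(7)) = α(9) = 10, α(β(8)) = α(1) = 8, α(β(9)) = α(2) = 2, α(β(10)) = α(6) = 6.
Hence αβ = [3 7 1 5 4 9 10 8 2 6].

3 7 1 5 4 9 10 8 2 6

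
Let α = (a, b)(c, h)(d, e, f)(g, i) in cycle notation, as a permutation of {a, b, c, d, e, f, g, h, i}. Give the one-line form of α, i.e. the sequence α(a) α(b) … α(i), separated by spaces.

b a h e f d i c g

Each element maps to the next entry in its cycle (wrapping to the front): a→b, b→a, c→h, d→e, e→f, f→d, g→i, h→c, i→g.
So the one-line form is b a h e f d i c g.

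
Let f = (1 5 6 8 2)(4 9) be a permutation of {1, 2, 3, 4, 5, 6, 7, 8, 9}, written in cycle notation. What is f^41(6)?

6 lies in the 5-cycle (1 5 6 8 2).
On a 5-cycle, f^5 is the identity, so f^41 = f^1 there (41 ≡ 1 mod 5).
Advancing 1 step from 6: 6 → 8.

8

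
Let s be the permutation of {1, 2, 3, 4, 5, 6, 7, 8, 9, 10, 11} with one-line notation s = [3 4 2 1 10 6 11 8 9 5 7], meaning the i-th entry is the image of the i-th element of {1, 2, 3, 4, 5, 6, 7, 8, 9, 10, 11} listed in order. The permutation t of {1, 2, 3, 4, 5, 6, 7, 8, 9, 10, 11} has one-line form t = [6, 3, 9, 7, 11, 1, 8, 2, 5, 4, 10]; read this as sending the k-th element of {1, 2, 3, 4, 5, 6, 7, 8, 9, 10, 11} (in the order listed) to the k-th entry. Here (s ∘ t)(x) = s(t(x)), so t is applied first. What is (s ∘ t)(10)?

1

First apply t: t(10) = 4, then s(4) = 1. Thus (s ∘ t)(10) = 1.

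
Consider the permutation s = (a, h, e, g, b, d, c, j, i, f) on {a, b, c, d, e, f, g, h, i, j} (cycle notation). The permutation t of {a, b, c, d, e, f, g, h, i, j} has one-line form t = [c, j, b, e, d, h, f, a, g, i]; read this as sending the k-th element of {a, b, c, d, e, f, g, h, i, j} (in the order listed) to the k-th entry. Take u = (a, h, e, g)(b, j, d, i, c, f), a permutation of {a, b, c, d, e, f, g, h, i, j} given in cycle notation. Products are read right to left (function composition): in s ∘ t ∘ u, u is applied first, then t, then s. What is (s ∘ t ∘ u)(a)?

(s ∘ t ∘ u)(a) = s(t(u(a))). u(a) = h, then t(h) = a, then s(a) = h, so the result is h.

h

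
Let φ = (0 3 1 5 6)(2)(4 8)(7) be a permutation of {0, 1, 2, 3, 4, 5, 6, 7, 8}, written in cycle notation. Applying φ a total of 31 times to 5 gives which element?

6

5 lies in the 5-cycle (0 3 1 5 6).
On a 5-cycle, φ^5 is the identity, so φ^31 = φ^1 there (31 ≡ 1 mod 5).
Advancing 1 step from 5: 5 → 6.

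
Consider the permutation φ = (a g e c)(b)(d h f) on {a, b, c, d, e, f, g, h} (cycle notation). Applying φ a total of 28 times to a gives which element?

a

a lies in the 4-cycle (a g e c).
Since the cycle has length 4, φ^28 acts on it the same as φ^0 (28 mod 4 = 0).
So φ^28(a) = a.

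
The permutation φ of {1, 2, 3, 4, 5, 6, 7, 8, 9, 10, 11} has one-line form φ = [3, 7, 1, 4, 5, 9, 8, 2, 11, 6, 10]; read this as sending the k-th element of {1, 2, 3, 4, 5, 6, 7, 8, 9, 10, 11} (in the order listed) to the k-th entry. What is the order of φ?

The disjoint-cycle form of φ has cycle lengths 4, 3, 2, 1, 1.
The order is lcm(4, 3, 2) = 12.

12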